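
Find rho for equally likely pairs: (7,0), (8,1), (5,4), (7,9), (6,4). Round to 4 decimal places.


Cov(X,Y) = -0.7600, Var(X) = 1.0400, Var(Y) = 9.8400
rho = Cov/(sqrt(VarX)*sqrt(VarY)) = -0.2376

-0.2376


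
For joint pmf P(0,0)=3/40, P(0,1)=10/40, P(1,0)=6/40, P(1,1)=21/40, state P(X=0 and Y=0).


Read from table: P(X=0, Y=0) = 3/40

3/40


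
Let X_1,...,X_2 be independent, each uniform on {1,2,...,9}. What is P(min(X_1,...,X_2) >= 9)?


P(min >= 9) = P(all X_i >= 9) = (P(X_1 >= 9))^2
= (1/9)^2 = 1/81

1/81


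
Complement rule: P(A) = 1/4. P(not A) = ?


P(A') = 1 - P(A) = 1 - 1/4 = 3/4

3/4


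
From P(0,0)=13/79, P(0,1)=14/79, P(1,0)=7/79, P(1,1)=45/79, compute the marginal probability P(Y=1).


P(Y=1) = P(0,1)+P(1,1) = 14/79 + 45/79 = 59/79

59/79


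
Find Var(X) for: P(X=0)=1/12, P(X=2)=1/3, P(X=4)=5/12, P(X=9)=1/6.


E[X] = 23/6, E[X^2] = 43/2
Var(X) = E[X^2] - (E[X])^2 = 43/2 - (23/6)^2 = 245/36

245/36


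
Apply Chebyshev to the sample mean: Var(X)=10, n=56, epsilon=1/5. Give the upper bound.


Var(Xbar) = Var(X)/n = 10/56
Chebyshev: P(|Xbar-mu| >= 1/5) <= Var(Xbar)/(1/5)^2 = (5/28)/(1/25) = 125/28
Bound exceeds 1, so trivial bound: 1

1


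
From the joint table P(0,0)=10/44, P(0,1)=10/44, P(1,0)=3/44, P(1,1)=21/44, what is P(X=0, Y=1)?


Read from table: P(X=0, Y=1) = 10/44 = 5/22

5/22


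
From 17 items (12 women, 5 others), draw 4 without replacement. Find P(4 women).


P(X=4) = C(12,4)*C(5,0) / C(17,4)
= 495*1 / 2380
= 495/2380 = 99/476

99/476


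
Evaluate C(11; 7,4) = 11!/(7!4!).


11! = 39916800
Denominator: 7!=5040 * 4!=24
Coefficient = 39916800 / 120960 = 330

330


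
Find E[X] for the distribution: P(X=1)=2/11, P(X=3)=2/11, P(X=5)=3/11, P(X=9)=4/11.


E[X] = sum(x * P(x))
= 1*2/11 + 3*2/11 + 5*3/11 + 9*4/11
= 59/11

59/11


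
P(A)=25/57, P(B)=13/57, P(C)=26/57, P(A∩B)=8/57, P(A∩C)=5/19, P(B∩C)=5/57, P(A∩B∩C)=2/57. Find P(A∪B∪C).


P(A∪B∪C) = P(A)+P(B)+P(C) - P(AB)-P(AC)-P(BC) + P(ABC)
= 25/57+13/57+26/57 - 8/57-5/19-5/57 + 2/57
= 2/3

2/3


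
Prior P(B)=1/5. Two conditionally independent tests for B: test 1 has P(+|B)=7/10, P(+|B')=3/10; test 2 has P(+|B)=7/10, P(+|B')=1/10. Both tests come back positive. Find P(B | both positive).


After test 1: P(+) = 7/10*1/5 + 3/10*4/5 = 19/50
P(B|+) = (7/50)/(19/50) = 7/19
After test 2 (use post1 as new prior): P(+) = 7/10*7/19 + 1/10*12/19 = 61/190
P(B|+,+) = (49/190)/(61/190) = 49/61

49/61


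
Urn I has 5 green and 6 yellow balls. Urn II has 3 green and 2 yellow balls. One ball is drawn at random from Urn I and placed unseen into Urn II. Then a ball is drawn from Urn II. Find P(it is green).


P(transfer green) = 5/11; P(transfer yellow) = 6/11
If green transferred: Urn II has 4 green of 6, so P(green|green moved) = 2/3
If yellow transferred: Urn II has 3 green of 6, so P(green|yellow moved) = 1/2
By total probability: P(green) = 5/11*2/3 + 6/11*1/2 = 19/33

19/33


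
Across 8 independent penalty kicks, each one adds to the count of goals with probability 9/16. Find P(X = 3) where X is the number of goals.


P(X=3) = C(8,3) * p^3 * (1-p)^5
= 56 * 729/4096 * 16807/1048576
= 85766121/536870912

85766121/536870912


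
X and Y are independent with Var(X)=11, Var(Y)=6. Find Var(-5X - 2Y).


Independence => Cov(X,Y)=0
Var(-5X - 2Y) = (-5)^2*Var(X) + (-2)^2*Var(Y)
= 25*11 + 4*6 = 299

299


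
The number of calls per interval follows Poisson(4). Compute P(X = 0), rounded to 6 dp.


P(X=0) = e^(-4) * 4^0 / 0!
≈ 0.01831563889 * 1 / 1
≈ 0.018316

0.018316


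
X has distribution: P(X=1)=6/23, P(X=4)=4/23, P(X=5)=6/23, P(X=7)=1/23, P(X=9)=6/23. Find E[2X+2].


E[2X+2] = sum(g(x)*P(x))
= 4*6/23 + 10*4/23 + 12*6/23 + 16*1/23 + 20*6/23
= 272/23

272/23


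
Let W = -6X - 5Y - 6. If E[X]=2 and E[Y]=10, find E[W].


E[-6X - 5Y - 6] = -6*E[X] - 5*E[Y] - 6
= (-6)*(2) + (-5)*(10) + (-6)
= -12 - 50 - 6 = -68

-68


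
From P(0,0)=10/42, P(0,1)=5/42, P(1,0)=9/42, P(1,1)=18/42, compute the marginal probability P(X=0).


P(X=0) = P(0,0)+P(0,1) = 10/42 + 5/42 = 15/42 = 5/14

5/14


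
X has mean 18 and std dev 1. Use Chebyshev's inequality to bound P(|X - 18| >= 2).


k = 2/1 = 2
Chebyshev: P(|X-mu| >= k*sigma) <= 1/k^2 = 1/2^2 = 1/4

1/4


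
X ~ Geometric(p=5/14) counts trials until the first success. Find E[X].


For geometric (trials until first success), E[X] = 1/p = 1/(5/14) = 14/5

14/5


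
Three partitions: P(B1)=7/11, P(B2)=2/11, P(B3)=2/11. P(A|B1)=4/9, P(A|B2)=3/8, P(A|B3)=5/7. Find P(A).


P(A) = P(A|B1)P(B1) + P(A|B2)P(B2) + P(A|B3)P(B3)
= 4/9*7/11 + 3/8*2/11 + 5/7*2/11
= 28/99 + 3/44 + 10/77 = 1333/2772

1333/2772


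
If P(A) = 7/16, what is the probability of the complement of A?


P(A') = 1 - P(A) = 1 - 7/16 = 9/16

9/16


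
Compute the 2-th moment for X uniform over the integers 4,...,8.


E[X^2] = (1/5) * sum(x^2 for x=4..8)
= 190/5 = 38

38


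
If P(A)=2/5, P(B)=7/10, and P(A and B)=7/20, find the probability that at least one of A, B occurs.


P(A∪B) = P(A) + P(B) - P(A∩B)
= 2/5 + 7/10 - 7/20 = 3/4

3/4


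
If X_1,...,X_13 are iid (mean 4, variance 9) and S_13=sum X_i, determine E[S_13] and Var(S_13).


E[S_n] = n*mu = 13*4 = 52
Var(S_n) = n*sigma^2 = 13*9 = 117

E[S_13]=52, Var(S_13)=117


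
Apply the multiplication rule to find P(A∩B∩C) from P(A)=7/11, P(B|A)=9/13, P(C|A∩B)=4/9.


P(A∩B∩C) = P(A) * P(B|A) * P(C|A∩B)
= 7/11 * 9/13 * 4/9
= 63/143 * 4/9 = 28/143

28/143


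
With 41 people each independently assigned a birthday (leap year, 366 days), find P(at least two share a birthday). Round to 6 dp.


P(all different) = prod((366-i)/366 for i=0..40) = 0.097493
P(at least one match) = 1 - 0.097493 = 0.902507

0.902507


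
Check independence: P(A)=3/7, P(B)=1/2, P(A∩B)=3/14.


P(A)*P(B) = 3/7*1/2 = 3/14
P(A∩B) = 3/14, which equals P(A)P(B), so independent

Yes, A and B are independent


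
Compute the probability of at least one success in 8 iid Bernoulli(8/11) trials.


P(at least one) = 1 - P(none)
P(none) = (1 - 8/11)^8 = (3/11)^8 = 6561/214358881
P(at least one) = 1 - 6561/214358881 = 214352320/214358881

214352320/214358881


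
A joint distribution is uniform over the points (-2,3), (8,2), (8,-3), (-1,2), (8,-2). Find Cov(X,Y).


E[X]=21/5, E[Y]=2/5, E[XY]=-32/5
Cov(X,Y) = E[XY] - E[X]E[Y] = -32/5 - 21/5*2/5 = -202/25

-202/25


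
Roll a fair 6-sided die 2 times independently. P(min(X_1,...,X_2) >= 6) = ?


P(min >= 6) = P(all X_i >= 6) = (P(X_1 >= 6))^2
= (1/6)^2 = 1/36

1/36


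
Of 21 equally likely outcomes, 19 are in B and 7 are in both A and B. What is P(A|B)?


P(A|B) = P(A∩B)/P(B) = (7/21)/(19/21) = 7/19

7/19


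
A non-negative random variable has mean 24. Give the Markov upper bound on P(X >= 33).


Markov: P(X >= a) <= E[X]/a
P(X >= 33) <= 24/33 = 8/11

8/11


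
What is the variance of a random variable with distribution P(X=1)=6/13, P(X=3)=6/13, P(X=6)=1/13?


E[X] = 30/13, E[X^2] = 96/13
Var(X) = E[X^2] - (E[X])^2 = 96/13 - (30/13)^2 = 348/169

348/169


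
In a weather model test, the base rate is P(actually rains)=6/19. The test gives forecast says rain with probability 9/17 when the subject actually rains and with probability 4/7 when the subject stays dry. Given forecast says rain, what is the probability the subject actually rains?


P(A) = P(A|B)P(B) + P(A|B')P(B') = 9/17*6/19 + 4/7*13/19 = 1262/2261
P(B|A) = P(A|B)P(B)/P(A) = (54/323)/(1262/2261) = 189/631

189/631


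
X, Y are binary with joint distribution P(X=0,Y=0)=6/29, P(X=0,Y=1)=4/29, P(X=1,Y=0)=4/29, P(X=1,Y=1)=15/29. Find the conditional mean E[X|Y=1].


P(Y=1) = 19/29
E[X|Y=1] = (0*4 + 1*15)/19 = 15/19

15/19


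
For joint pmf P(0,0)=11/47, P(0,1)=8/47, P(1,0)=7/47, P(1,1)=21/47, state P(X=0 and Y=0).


Read from table: P(X=0, Y=0) = 11/47

11/47


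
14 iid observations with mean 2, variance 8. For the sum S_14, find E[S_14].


E[S_n] = n*E[X_1] = 14*2 = 28

28


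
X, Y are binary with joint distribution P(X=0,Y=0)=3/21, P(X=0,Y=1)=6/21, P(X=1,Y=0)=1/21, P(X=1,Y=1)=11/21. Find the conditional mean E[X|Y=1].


P(Y=1) = 17/21
E[X|Y=1] = (0*6 + 1*11)/17 = 11/17

11/17


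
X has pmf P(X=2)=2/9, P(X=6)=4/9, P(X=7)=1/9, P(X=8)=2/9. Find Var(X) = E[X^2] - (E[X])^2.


E[X] = 17/3, E[X^2] = 329/9
Var(X) = E[X^2] - (E[X])^2 = 329/9 - (17/3)^2 = 40/9

40/9


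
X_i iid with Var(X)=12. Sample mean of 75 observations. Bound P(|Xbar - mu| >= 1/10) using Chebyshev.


Var(Xbar) = Var(X)/n = 12/75
Chebyshev: P(|Xbar-mu| >= 1/10) <= Var(Xbar)/(1/10)^2 = (4/25)/(1/100) = 16
Bound exceeds 1, so trivial bound: 1

1


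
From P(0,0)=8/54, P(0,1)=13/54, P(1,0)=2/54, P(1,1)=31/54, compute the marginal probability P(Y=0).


P(Y=0) = P(0,0)+P(1,0) = 8/54 + 2/54 = 10/54 = 5/27

5/27


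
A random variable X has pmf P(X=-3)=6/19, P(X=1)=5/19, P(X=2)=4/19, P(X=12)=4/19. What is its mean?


E[X] = sum(x * P(x))
= -3*6/19 + 1*5/19 + 2*4/19 + 12*4/19
= 43/19

43/19


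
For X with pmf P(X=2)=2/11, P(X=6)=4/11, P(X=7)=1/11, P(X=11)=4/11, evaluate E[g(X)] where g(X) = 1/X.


E[1/X] = sum(g(x)*P(x))
= 1/2*2/11 + 1/6*4/11 + 1/7*1/11 + 1/11*4/11
= 502/2541

502/2541


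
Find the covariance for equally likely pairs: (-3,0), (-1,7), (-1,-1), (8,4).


E[X]=3/4, E[Y]=5/2, E[XY]=13/2
Cov(X,Y) = E[XY] - E[X]E[Y] = 13/2 - 3/4*5/2 = 37/8

37/8


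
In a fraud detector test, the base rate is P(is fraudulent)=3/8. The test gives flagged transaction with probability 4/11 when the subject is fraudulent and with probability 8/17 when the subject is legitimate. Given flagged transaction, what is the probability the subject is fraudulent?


P(A) = P(A|B)P(B) + P(A|B')P(B') = 4/11*3/8 + 8/17*5/8 = 161/374
P(B|A) = P(A|B)P(B)/P(A) = (3/22)/(161/374) = 51/161

51/161


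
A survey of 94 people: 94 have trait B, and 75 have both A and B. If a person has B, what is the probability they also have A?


P(A|B) = P(A∩B)/P(B) = (75/94)/(94/94) = 75/94

75/94


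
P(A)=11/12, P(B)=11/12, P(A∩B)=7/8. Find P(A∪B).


P(A∪B) = P(A) + P(B) - P(A∩B)
= 11/12 + 11/12 - 7/8 = 23/24

23/24


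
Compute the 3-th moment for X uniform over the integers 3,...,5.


E[X^3] = (1/3) * sum(x^3 for x=3..5)
= 216/3 = 72

72


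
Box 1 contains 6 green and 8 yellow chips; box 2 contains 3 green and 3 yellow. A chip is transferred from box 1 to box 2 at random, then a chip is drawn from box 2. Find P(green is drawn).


P(transfer green) = 6/14 = 3/7; P(transfer yellow) = 4/7
If green transferred: Urn II has 4 green of 7, so P(green|green moved) = 4/7
If yellow transferred: Urn II has 3 green of 7, so P(green|yellow moved) = 3/7
By total probability: P(green) = 3/7*4/7 + 4/7*3/7 = 24/49

24/49


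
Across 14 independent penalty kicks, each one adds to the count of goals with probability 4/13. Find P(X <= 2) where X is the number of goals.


P(X<=2) = P(X=0) + P(X=1) + P(X=2)
= 22876792454961/3937376385699289 + 142344486386424/3937376385699289 + 31632108085872/302875106592253
= 44341437227517/302875106592253

44341437227517/302875106592253


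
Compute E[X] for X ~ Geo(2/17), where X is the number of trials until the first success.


For geometric (trials until first success), E[X] = 1/p = 1/(2/17) = 17/2

17/2


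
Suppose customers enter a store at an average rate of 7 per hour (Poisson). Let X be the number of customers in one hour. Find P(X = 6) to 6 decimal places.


P(X=6) = e^(-7) * 7^6 / 6!
≈ 0.0009118819656 * 117649 / 720
≈ 0.149003

0.149003


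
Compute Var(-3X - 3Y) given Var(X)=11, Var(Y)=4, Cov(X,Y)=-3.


Var(-3X - 3Y) = (-3)^2*Var(X) + (-3)^2*Var(Y) + 2*(-3)*(-3)*Cov(X,Y)
= 9*11 + 9*4 + 18*(-3)
= 99 + 36 - 54 = 81

81


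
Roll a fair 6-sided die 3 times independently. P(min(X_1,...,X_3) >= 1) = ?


P(min >= 1) = P(all X_i >= 1) = (P(X_1 >= 1))^3
= (6/6)^3 = 1^3 = 1

1


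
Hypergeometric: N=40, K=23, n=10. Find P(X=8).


P(X=8) = C(23,8)*C(17,2) / C(40,10)
= 490314*136 / 847660528
= 66682704/847660528 = 1173/14911

1173/14911


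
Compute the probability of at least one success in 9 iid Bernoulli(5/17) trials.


P(at least one) = 1 - P(none)
P(none) = (1 - 5/17)^9 = (12/17)^9 = 5159780352/118587876497
P(at least one) = 1 - 5159780352/118587876497 = 113428096145/118587876497

113428096145/118587876497


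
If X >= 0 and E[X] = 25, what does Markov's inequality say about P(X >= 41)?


Markov: P(X >= a) <= E[X]/a
P(X >= 41) <= 25/41

25/41


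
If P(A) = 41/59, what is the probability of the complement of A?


P(A') = 1 - P(A) = 1 - 41/59 = 18/59

18/59


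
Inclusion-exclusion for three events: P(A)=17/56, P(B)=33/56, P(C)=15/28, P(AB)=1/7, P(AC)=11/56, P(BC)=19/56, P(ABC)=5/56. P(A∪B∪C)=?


P(A∪B∪C) = P(A)+P(B)+P(C) - P(AB)-P(AC)-P(BC) + P(ABC)
= 17/56+33/56+15/28 - 1/7-11/56-19/56 + 5/56
= 47/56

47/56


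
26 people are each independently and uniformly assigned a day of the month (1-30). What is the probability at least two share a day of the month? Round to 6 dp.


P(all different) = prod((30-i)/30 for i=0..25) = 0.000000
P(at least one match) = 1 - 0.000000 = 1.000000

1.000000


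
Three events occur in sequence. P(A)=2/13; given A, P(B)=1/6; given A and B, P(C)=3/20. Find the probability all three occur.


P(A∩B∩C) = P(A) * P(B|A) * P(C|A∩B)
= 2/13 * 1/6 * 3/20
= 1/39 * 3/20 = 1/260

1/260


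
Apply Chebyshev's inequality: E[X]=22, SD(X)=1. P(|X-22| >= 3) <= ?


k = 3/1 = 3
Chebyshev: P(|X-mu| >= k*sigma) <= 1/k^2 = 1/3^2 = 1/9

1/9


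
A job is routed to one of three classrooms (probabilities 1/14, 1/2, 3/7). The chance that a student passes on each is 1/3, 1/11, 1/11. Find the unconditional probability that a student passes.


P(A) = P(A|B1)P(B1) + P(A|B2)P(B2) + P(A|B3)P(B3)
= 1/3*1/14 + 1/11*1/2 + 1/11*3/7
= 1/42 + 1/22 + 3/77 = 25/231

25/231


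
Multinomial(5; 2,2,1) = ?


5! = 120
Denominator: 2!=2 * 2!=2 * 1!=1
Coefficient = 120 / 4 = 30

30


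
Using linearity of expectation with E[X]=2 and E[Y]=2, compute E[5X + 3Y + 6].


E[5X + 3Y + 6] = 5*E[X] + 3*E[Y] + 6
= (5)*(2) + (3)*(2) + (6)
= 10 + 6 + 6 = 22

22


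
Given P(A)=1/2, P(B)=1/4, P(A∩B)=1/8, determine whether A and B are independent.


P(A)*P(B) = 1/2*1/4 = 1/8
P(A∩B) = 1/8, which equals P(A)P(B), so independent

Yes, A and B are independent


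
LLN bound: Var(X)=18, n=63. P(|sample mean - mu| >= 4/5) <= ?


Var(Xbar) = Var(X)/n = 18/63
Chebyshev: P(|Xbar-mu| >= 4/5) <= Var(Xbar)/(4/5)^2 = (2/7)/(16/25) = 25/56

25/56


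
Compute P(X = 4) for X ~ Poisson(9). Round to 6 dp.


P(X=4) = e^(-9) * 9^4 / 4!
≈ 0.0001234098041 * 6561 / 24
≈ 0.033737

0.033737


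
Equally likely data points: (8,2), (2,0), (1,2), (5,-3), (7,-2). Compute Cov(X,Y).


E[X]=23/5, E[Y]=-1/5, E[XY]=-11/5
Cov(X,Y) = E[XY] - E[X]E[Y] = -11/5 - 23/5*-1/5 = -32/25

-32/25


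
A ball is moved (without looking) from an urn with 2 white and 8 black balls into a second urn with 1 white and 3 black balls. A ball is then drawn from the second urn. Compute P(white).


P(transfer white) = 2/10 = 1/5; P(transfer black) = 4/5
If white transferred: Urn II has 2 white of 5, so P(white|white moved) = 2/5
If black transferred: Urn II has 1 white of 5, so P(white|black moved) = 1/5
By total probability: P(white) = 1/5*2/5 + 4/5*1/5 = 6/25

6/25


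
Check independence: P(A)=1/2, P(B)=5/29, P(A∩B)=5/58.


P(A)*P(B) = 1/2*5/29 = 5/58
P(A∩B) = 5/58, which equals P(A)P(B), so independent

Yes, A and B are independent


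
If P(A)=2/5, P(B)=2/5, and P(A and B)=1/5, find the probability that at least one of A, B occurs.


P(A∪B) = P(A) + P(B) - P(A∩B)
= 2/5 + 2/5 - 1/5 = 3/5

3/5


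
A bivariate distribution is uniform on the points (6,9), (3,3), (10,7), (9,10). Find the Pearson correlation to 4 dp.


Cov(X,Y) = 5.0000, Var(X) = 7.5000, Var(Y) = 7.1875
rho = Cov/(sqrt(VarX)*sqrt(VarY)) = 0.6810

0.6810


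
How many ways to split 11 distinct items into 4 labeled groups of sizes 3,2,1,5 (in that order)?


11! = 39916800
Denominator: 3!=6 * 2!=2 * 1!=1 * 5!=120
Coefficient = 39916800 / 1440 = 27720

27720


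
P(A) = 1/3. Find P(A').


P(A') = 1 - P(A) = 1 - 1/3 = 2/3

2/3


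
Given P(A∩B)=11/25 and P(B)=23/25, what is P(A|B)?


P(A|B) = P(A∩B)/P(B) = (11/25)/(23/25) = 11/23

11/23


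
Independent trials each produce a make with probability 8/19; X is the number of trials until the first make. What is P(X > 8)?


P(X > 8) = P(first 8 trials all fail) = (1-p)^8 = (11/19)^8 = 214358881/16983563041

214358881/16983563041


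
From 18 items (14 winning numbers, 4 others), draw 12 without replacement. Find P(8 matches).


P(X=8) = C(14,8)*C(4,4) / C(18,12)
= 3003*1 / 18564
= 3003/18564 = 11/68

11/68


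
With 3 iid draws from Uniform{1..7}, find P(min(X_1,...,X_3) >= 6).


P(min >= 6) = P(all X_i >= 6) = (P(X_1 >= 6))^3
= (2/7)^3 = 8/343

8/343


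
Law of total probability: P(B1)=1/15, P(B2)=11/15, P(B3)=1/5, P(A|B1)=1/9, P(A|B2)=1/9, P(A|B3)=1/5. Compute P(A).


P(A) = P(A|B1)P(B1) + P(A|B2)P(B2) + P(A|B3)P(B3)
= 1/9*1/15 + 1/9*11/15 + 1/5*1/5
= 1/135 + 11/135 + 1/25 = 29/225

29/225


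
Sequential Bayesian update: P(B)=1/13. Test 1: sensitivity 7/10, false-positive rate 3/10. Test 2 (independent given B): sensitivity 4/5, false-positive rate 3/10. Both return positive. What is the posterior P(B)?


After test 1: P(+) = 7/10*1/13 + 3/10*12/13 = 43/130
P(B|+) = (7/130)/(43/130) = 7/43
After test 2 (use post1 as new prior): P(+) = 4/5*7/43 + 3/10*36/43 = 82/215
P(B|+,+) = (28/215)/(82/215) = 14/41

14/41


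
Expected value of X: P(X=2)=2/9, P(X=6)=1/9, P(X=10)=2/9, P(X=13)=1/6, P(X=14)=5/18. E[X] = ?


E[X] = sum(x * P(x))
= 2*2/9 + 6*1/9 + 10*2/9 + 13*1/6 + 14*5/18
= 169/18

169/18


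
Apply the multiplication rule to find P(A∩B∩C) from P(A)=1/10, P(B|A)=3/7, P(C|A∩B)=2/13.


P(A∩B∩C) = P(A) * P(B|A) * P(C|A∩B)
= 1/10 * 3/7 * 2/13
= 3/70 * 2/13 = 3/455

3/455


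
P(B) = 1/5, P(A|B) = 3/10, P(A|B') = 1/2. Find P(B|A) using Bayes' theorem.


P(A) = P(A|B)P(B) + P(A|B')P(B') = 3/10*1/5 + 1/2*4/5 = 23/50
P(B|A) = P(A|B)P(B)/P(A) = (3/50)/(23/50) = 3/23

3/23


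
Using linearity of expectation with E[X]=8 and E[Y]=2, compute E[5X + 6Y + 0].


E[5X + 6Y + 0] = 5*E[X] + 6*E[Y] + 0
= (5)*(8) + (6)*(2) + (0)
= 40 + 12 + 0 = 52

52


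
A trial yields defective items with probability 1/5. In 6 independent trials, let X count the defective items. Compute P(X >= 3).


P(X>=3) = P(X=3) + P(X=4) + P(X=5) + P(X=6)
= 256/3125 + 48/3125 + 24/15625 + 1/15625
= 309/3125

309/3125


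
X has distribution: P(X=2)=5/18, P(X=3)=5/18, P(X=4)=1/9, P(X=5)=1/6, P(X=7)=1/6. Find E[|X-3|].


E[|X-3|] = sum(g(x)*P(x))
= 1*5/18 + 0*5/18 + 1*1/9 + 2*1/6 + 4*1/6
= 25/18

25/18


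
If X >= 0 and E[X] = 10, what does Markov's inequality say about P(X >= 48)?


Markov: P(X >= a) <= E[X]/a
P(X >= 48) <= 10/48 = 5/24

5/24


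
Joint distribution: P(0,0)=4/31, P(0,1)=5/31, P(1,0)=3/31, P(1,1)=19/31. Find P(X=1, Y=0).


Read from table: P(X=1, Y=0) = 3/31

3/31


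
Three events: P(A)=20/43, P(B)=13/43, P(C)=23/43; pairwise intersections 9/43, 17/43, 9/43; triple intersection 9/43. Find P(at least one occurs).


P(A∪B∪C) = P(A)+P(B)+P(C) - P(AB)-P(AC)-P(BC) + P(ABC)
= 20/43+13/43+23/43 - 9/43-17/43-9/43 + 9/43
= 30/43

30/43


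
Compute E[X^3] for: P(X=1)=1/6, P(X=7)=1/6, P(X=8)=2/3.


E[X^3] = sum(x^3 * P(x))
= 1*1/6 + 343*1/6 + 512*2/3
= 1196/3

1196/3


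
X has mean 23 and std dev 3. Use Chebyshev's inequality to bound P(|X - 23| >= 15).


k = 15/3 = 5
Chebyshev: P(|X-mu| >= k*sigma) <= 1/k^2 = 1/5^2 = 1/25

1/25


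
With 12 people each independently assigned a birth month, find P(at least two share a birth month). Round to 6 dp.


P(all different) = prod((12-i)/12 for i=0..11) = 0.000054
P(at least one match) = 1 - 0.000054 = 0.999946

0.999946


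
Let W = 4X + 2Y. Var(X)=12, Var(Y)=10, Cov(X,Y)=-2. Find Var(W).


Var(4X + 2Y) = 4^2*Var(X) + 2^2*Var(Y) + 2*4*2*Cov(X,Y)
= 16*12 + 4*10 + 16*(-2)
= 192 + 40 - 32 = 200

200


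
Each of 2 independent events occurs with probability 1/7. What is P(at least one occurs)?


P(at least one) = 1 - P(none)
P(none) = (1 - 1/7)^2 = (6/7)^2 = 36/49
P(at least one) = 1 - 36/49 = 13/49

13/49


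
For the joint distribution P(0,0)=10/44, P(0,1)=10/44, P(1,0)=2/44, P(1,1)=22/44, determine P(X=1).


P(X=1) = P(1,0)+P(1,1) = 2/44 + 22/44 = 24/44 = 6/11

6/11


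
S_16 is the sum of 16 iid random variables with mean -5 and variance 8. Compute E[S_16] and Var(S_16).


E[S_n] = n*mu = 16*-5 = -80
Var(S_n) = n*sigma^2 = 16*8 = 128

E[S_16]=-80, Var(S_16)=128


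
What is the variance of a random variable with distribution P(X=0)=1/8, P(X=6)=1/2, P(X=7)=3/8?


E[X] = 45/8, E[X^2] = 291/8
Var(X) = E[X^2] - (E[X])^2 = 291/8 - (45/8)^2 = 303/64

303/64


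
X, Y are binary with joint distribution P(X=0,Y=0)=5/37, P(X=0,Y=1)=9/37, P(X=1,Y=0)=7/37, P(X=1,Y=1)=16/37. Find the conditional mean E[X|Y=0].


P(Y=0) = 12/37
E[X|Y=0] = (0*5 + 1*7)/12 = 7/12

7/12


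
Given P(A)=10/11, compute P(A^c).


P(A') = 1 - P(A) = 1 - 10/11 = 1/11

1/11


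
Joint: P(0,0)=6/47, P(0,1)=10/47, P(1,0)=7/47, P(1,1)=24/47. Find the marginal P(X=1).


P(X=1) = P(1,0)+P(1,1) = 7/47 + 24/47 = 31/47

31/47


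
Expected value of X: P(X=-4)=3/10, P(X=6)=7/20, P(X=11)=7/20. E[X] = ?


E[X] = sum(x * P(x))
= -4*3/10 + 6*7/20 + 11*7/20
= 19/4

19/4


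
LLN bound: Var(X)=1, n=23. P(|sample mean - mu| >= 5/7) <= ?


Var(Xbar) = Var(X)/n = 1/23
Chebyshev: P(|Xbar-mu| >= 5/7) <= Var(Xbar)/(5/7)^2 = (1/23)/(25/49) = 49/575

49/575


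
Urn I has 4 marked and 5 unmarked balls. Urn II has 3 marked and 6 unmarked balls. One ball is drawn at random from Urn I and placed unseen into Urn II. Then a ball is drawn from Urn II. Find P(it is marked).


P(transfer marked) = 4/9; P(transfer unmarked) = 5/9
If marked transferred: Urn II has 4 marked of 10, so P(marked|marked moved) = 2/5
If unmarked transferred: Urn II has 3 marked of 10, so P(marked|unmarked moved) = 3/10
By total probability: P(marked) = 4/9*2/5 + 5/9*3/10 = 31/90

31/90


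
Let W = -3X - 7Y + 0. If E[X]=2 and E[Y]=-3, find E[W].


E[-3X - 7Y + 0] = -3*E[X] - 7*E[Y] + 0
= (-3)*(2) + (-7)*(-3) + (0)
= -6 + 21 + 0 = 15

15


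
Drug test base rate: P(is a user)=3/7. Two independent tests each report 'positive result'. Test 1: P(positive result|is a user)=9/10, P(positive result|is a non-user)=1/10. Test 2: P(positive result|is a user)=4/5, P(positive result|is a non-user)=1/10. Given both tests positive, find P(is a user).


After test 1: P(+) = 9/10*3/7 + 1/10*4/7 = 31/70
P(B|+) = (27/70)/(31/70) = 27/31
After test 2 (use post1 as new prior): P(+) = 4/5*27/31 + 1/10*4/31 = 22/31
P(B|+,+) = (108/155)/(22/31) = 54/55

54/55


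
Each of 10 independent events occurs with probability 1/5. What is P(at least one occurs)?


P(at least one) = 1 - P(none)
P(none) = (1 - 1/5)^10 = (4/5)^10 = 1048576/9765625
P(at least one) = 1 - 1048576/9765625 = 8717049/9765625

8717049/9765625


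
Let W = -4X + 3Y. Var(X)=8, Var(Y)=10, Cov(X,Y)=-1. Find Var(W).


Var(-4X + 3Y) = (-4)^2*Var(X) + 3^2*Var(Y) + 2*(-4)*3*Cov(X,Y)
= 16*8 + 9*10 - 24*(-1)
= 128 + 90 + 24 = 242

242


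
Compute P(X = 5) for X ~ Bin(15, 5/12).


P(X=5) = C(15,5) * p^5 * (1-p)^10
= 3003 * 3125/248832 * 282475249/61917364224
= 883617888278125/5135673858195456

883617888278125/5135673858195456


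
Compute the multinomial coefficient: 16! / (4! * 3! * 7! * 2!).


16! = 20922789888000
Denominator: 4!=24 * 3!=6 * 7!=5040 * 2!=2
Coefficient = 20922789888000 / 1451520 = 14414400

14414400


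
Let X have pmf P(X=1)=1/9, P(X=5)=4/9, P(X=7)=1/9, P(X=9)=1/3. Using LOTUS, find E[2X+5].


E[2X+5] = sum(g(x)*P(x))
= 7*1/9 + 15*4/9 + 19*1/9 + 23*1/3
= 155/9

155/9


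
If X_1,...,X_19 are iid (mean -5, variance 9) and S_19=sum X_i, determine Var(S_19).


By independence, Var(S_n) = n*Var(X_1) = 19*9 = 171

171


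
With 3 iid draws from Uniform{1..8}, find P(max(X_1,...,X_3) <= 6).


P(max <= 6) = P(all X_i <= 6) = (P(X_1 <= 6))^3
= (6/8)^3 = (3/4)^3 = 27/64

27/64


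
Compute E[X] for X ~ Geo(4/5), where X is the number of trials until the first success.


For geometric (trials until first success), E[X] = 1/p = 1/(4/5) = 5/4

5/4


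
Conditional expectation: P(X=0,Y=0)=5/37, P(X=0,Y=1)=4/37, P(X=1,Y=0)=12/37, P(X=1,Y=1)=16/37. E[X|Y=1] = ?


P(Y=1) = 20/37
E[X|Y=1] = (0*4 + 1*16)/20 = 16/20 = 4/5

4/5


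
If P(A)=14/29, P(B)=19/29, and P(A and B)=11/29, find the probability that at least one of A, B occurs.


P(A∪B) = P(A) + P(B) - P(A∩B)
= 14/29 + 19/29 - 11/29 = 22/29

22/29


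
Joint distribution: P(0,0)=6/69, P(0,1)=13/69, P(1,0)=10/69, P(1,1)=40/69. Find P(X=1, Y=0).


Read from table: P(X=1, Y=0) = 10/69

10/69


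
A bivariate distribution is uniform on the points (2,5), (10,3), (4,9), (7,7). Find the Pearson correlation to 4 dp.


Cov(X,Y) = -3.2500, Var(X) = 9.1875, Var(Y) = 5.0000
rho = Cov/(sqrt(VarX)*sqrt(VarY)) = -0.4795

-0.4795


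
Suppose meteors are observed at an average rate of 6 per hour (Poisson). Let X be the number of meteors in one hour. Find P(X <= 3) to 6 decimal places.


P(X<=3) = e^(-6)*6^0/0! + e^(-6)*6^1/1! + e^(-6)*6^2/2! + e^(-6)*6^3/3!
≈ 0.0024787522 + 0.0148725131 + 0.0446175392 + 0.0892350784
= 0.1512038829
≈ 0.151204

0.151204


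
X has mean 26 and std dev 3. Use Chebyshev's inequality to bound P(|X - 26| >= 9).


k = 9/3 = 3
Chebyshev: P(|X-mu| >= k*sigma) <= 1/k^2 = 1/3^2 = 1/9

1/9


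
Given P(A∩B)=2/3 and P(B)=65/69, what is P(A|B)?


P(A|B) = P(A∩B)/P(B) = (46/69)/(65/69) = 46/65

46/65


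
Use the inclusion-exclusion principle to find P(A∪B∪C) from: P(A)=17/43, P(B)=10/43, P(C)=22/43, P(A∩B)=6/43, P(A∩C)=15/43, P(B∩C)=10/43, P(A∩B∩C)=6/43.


P(A∪B∪C) = P(A)+P(B)+P(C) - P(AB)-P(AC)-P(BC) + P(ABC)
= 17/43+10/43+22/43 - 6/43-15/43-10/43 + 6/43
= 24/43

24/43


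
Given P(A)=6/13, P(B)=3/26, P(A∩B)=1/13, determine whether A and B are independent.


P(A)*P(B) = 6/13*3/26 = 9/169
P(A∩B) = 1/13 != 9/169, so not independent

No, A and B are not independent


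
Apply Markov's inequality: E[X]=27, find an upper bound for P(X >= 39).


Markov: P(X >= a) <= E[X]/a
P(X >= 39) <= 27/39 = 9/13

9/13


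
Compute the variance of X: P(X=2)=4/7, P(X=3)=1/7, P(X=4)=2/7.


E[X] = 19/7, E[X^2] = 57/7
Var(X) = E[X^2] - (E[X])^2 = 57/7 - (19/7)^2 = 38/49

38/49


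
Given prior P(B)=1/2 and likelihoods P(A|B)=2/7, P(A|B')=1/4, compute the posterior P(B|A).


P(A) = P(A|B)P(B) + P(A|B')P(B') = 2/7*1/2 + 1/4*1/2 = 15/56
P(B|A) = P(A|B)P(B)/P(A) = (1/7)/(15/56) = 8/15

8/15


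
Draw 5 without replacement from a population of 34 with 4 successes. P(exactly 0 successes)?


P(X=0) = C(4,0)*C(30,5) / C(34,5)
= 1*142506 / 278256
= 142506/278256 = 23751/46376

23751/46376


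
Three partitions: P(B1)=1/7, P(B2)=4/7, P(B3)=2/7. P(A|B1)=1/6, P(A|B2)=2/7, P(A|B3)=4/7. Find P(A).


P(A) = P(A|B1)P(B1) + P(A|B2)P(B2) + P(A|B3)P(B3)
= 1/6*1/7 + 2/7*4/7 + 4/7*2/7
= 1/42 + 8/49 + 8/49 = 103/294

103/294


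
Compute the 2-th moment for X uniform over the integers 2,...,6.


E[X^2] = (1/5) * sum(x^2 for x=2..6)
= 90/5 = 18

18


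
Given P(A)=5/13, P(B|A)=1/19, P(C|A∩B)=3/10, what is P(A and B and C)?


P(A∩B∩C) = P(A) * P(B|A) * P(C|A∩B)
= 5/13 * 1/19 * 3/10
= 5/247 * 3/10 = 3/494

3/494


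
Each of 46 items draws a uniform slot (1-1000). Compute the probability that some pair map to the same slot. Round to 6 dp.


P(all different) = prod((1000-i)/1000 for i=0..45) = 0.349565
P(at least one match) = 1 - 0.349565 = 0.650435

0.650435


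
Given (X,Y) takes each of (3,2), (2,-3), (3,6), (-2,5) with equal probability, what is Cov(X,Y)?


E[X]=3/2, E[Y]=5/2, E[XY]=2
Cov(X,Y) = E[XY] - E[X]E[Y] = 2 - 3/2*5/2 = -7/4

-7/4


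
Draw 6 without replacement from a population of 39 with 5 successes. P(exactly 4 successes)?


P(X=4) = C(5,4)*C(34,2) / C(39,6)
= 5*561 / 3262623
= 2805/3262623 = 55/63973

55/63973


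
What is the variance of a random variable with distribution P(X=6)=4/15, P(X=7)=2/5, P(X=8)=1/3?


E[X] = 106/15, E[X^2] = 758/15
Var(X) = E[X^2] - (E[X])^2 = 758/15 - (106/15)^2 = 134/225

134/225


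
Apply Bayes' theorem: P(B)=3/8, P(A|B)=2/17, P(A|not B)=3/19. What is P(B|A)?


P(A) = P(A|B)P(B) + P(A|B')P(B') = 2/17*3/8 + 3/19*5/8 = 369/2584
P(B|A) = P(A|B)P(B)/P(A) = (3/68)/(369/2584) = 38/123

38/123


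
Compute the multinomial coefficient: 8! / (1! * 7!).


8! = 40320
Denominator: 1!=1 * 7!=5040
Coefficient = 40320 / 5040 = 8

8


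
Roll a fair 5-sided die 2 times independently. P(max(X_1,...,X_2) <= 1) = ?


P(max <= 1) = P(all X_i <= 1) = (P(X_1 <= 1))^2
= (1/5)^2 = 1/25

1/25


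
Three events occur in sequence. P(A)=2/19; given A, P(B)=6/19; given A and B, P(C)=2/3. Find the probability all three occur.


P(A∩B∩C) = P(A) * P(B|A) * P(C|A∩B)
= 2/19 * 6/19 * 2/3
= 12/361 * 2/3 = 8/361

8/361


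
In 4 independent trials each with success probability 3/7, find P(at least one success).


P(at least one) = 1 - P(none)
P(none) = (1 - 3/7)^4 = (4/7)^4 = 256/2401
P(at least one) = 1 - 256/2401 = 2145/2401

2145/2401


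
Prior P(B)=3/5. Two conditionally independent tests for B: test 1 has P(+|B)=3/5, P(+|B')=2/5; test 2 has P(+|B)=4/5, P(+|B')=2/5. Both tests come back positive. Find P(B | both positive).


After test 1: P(+) = 3/5*3/5 + 2/5*2/5 = 13/25
P(B|+) = (9/25)/(13/25) = 9/13
After test 2 (use post1 as new prior): P(+) = 4/5*9/13 + 2/5*4/13 = 44/65
P(B|+,+) = (36/65)/(44/65) = 9/11

9/11


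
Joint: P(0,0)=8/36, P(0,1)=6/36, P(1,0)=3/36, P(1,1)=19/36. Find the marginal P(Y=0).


P(Y=0) = P(0,0)+P(1,0) = 8/36 + 3/36 = 11/36

11/36


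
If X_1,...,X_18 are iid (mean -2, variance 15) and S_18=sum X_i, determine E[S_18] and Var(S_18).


E[S_n] = n*mu = 18*-2 = -36
Var(S_n) = n*sigma^2 = 18*15 = 270

E[S_18]=-36, Var(S_18)=270


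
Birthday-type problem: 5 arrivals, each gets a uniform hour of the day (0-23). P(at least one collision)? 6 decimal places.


P(all different) = prod((24-i)/24 for i=0..4) = 0.640553
P(at least one match) = 1 - 0.640553 = 0.359447

0.359447


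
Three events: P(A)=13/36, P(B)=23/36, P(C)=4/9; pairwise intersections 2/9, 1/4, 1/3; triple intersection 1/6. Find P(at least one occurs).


P(A∪B∪C) = P(A)+P(B)+P(C) - P(AB)-P(AC)-P(BC) + P(ABC)
= 13/36+23/36+4/9 - 2/9-1/4-1/3 + 1/6
= 29/36

29/36


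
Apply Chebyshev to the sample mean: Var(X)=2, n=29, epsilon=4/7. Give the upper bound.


Var(Xbar) = Var(X)/n = 2/29
Chebyshev: P(|Xbar-mu| >= 4/7) <= Var(Xbar)/(4/7)^2 = (2/29)/(16/49) = 49/232

49/232


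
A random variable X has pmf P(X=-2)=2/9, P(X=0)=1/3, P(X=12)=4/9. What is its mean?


E[X] = sum(x * P(x))
= -2*2/9 + 0*1/3 + 12*4/9
= 44/9

44/9


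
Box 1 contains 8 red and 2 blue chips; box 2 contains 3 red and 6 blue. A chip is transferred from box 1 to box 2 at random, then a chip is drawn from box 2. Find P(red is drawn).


P(transfer red) = 8/10 = 4/5; P(transfer blue) = 1/5
If red transferred: Urn II has 4 red of 10, so P(red|red moved) = 2/5
If blue transferred: Urn II has 3 red of 10, so P(red|blue moved) = 3/10
By total probability: P(red) = 4/5*2/5 + 1/5*3/10 = 19/50

19/50


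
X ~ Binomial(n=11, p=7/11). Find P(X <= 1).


P(X<=1) = P(X=0) + P(X=1)
= 4194304/285311670611 + 7340032/25937424601
= 84934656/285311670611

84934656/285311670611


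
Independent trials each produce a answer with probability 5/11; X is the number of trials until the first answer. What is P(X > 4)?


P(X > 4) = P(first 4 trials all fail) = (1-p)^4 = (6/11)^4 = 1296/14641

1296/14641


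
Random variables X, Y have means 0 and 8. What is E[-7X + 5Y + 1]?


E[-7X + 5Y + 1] = -7*E[X] + 5*E[Y] + 1
= (-7)*(0) + (5)*(8) + (1)
= 0 + 40 + 1 = 41

41


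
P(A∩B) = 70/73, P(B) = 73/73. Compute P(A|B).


P(A|B) = P(A∩B)/P(B) = (70/73)/(73/73) = 70/73

70/73


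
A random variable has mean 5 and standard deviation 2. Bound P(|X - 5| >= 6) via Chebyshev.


k = 6/2 = 3
Chebyshev: P(|X-mu| >= k*sigma) <= 1/k^2 = 1/3^2 = 1/9

1/9


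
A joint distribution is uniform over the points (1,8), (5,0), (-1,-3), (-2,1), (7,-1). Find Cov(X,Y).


E[X]=2, E[Y]=1, E[XY]=2/5
Cov(X,Y) = E[XY] - E[X]E[Y] = 2/5 - 2*1 = -8/5

-8/5


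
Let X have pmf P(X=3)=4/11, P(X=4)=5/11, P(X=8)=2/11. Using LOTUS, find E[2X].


E[2X] = sum(g(x)*P(x))
= 6*4/11 + 8*5/11 + 16*2/11
= 96/11

96/11


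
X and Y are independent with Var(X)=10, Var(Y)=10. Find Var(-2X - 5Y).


Independence => Cov(X,Y)=0
Var(-2X - 5Y) = (-2)^2*Var(X) + (-5)^2*Var(Y)
= 4*10 + 25*10 = 290

290


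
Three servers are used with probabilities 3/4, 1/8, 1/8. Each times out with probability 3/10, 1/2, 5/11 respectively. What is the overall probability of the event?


P(A) = P(A|B1)P(B1) + P(A|B2)P(B2) + P(A|B3)P(B3)
= 3/10*3/4 + 1/2*1/8 + 5/11*1/8
= 9/40 + 1/16 + 5/88 = 303/880

303/880


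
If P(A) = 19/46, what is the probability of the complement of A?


P(A') = 1 - P(A) = 1 - 19/46 = 27/46

27/46


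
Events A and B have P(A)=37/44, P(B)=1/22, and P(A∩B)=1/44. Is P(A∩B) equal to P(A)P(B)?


P(A)*P(B) = 37/44*1/22 = 37/968
P(A∩B) = 1/44 != 37/968, so not independent

No, A and B are not independent


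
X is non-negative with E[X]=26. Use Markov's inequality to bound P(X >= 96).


Markov: P(X >= a) <= E[X]/a
P(X >= 96) <= 26/96 = 13/48

13/48


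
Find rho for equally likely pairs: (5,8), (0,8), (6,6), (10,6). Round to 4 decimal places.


Cov(X,Y) = -2.7500, Var(X) = 12.6875, Var(Y) = 1.0000
rho = Cov/(sqrt(VarX)*sqrt(VarY)) = -0.7720

-0.7720


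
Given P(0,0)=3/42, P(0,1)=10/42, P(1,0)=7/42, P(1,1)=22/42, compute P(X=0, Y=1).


Read from table: P(X=0, Y=1) = 10/42 = 5/21

5/21


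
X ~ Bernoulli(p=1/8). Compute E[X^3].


For Bernoulli: X in {0,1}
E[X^3] = 0^3*(1-1/8) + 1^3*1/8 = 1/8

1/8


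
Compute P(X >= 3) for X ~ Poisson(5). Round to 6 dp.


P(X>=3) = 1 - P(X<=2) = 1 - (e^(-5)*5^0/0! + e^(-5)*5^1/1! + e^(-5)*5^2/2!)
≈ 1 - (0.0067379470 + 0.0336897350 + 0.0842243375)
= 1 - 0.1246520195 = 0.8753479805
≈ 0.875348

0.875348


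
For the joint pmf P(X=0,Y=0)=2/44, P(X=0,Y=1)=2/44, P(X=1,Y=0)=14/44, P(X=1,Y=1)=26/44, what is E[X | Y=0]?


P(Y=0) = 16/44
E[X|Y=0] = (0*2 + 1*14)/16 = 14/16 = 7/8

7/8


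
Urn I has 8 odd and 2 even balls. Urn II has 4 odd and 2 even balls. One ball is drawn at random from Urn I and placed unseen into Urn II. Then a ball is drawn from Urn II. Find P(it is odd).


P(transfer odd) = 8/10 = 4/5; P(transfer even) = 1/5
If odd transferred: Urn II has 5 odd of 7, so P(odd|odd moved) = 5/7
If even transferred: Urn II has 4 odd of 7, so P(odd|even moved) = 4/7
By total probability: P(odd) = 4/5*5/7 + 1/5*4/7 = 24/35

24/35


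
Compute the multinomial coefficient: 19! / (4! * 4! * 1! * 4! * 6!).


19! = 121645100408832000
Denominator: 4!=24 * 4!=24 * 1!=1 * 4!=24 * 6!=720
Coefficient = 121645100408832000 / 9953280 = 12221609400

12221609400


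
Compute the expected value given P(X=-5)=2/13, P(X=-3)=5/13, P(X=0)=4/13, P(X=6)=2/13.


E[X] = sum(x * P(x))
= -5*2/13 - 3*5/13 + 0*4/13 + 6*2/13
= -1

-1


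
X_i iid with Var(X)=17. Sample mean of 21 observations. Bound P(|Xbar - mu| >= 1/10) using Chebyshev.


Var(Xbar) = Var(X)/n = 17/21
Chebyshev: P(|Xbar-mu| >= 1/10) <= Var(Xbar)/(1/10)^2 = (17/21)/(1/100) = 1700/21
Bound exceeds 1, so trivial bound: 1

1


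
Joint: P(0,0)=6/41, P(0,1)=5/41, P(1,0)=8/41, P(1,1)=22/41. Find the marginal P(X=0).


P(X=0) = P(0,0)+P(0,1) = 6/41 + 5/41 = 11/41

11/41


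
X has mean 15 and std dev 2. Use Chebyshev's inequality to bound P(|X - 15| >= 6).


k = 6/2 = 3
Chebyshev: P(|X-mu| >= k*sigma) <= 1/k^2 = 1/3^2 = 1/9

1/9


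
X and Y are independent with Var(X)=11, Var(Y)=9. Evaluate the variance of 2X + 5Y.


Independence => Cov(X,Y)=0
Var(2X + 5Y) = 2^2*Var(X) + 5^2*Var(Y)
= 4*11 + 25*9 = 269

269


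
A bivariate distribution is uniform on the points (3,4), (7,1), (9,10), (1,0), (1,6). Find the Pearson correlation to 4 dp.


Cov(X,Y) = 5.3600, Var(X) = 10.5600, Var(Y) = 12.9600
rho = Cov/(sqrt(VarX)*sqrt(VarY)) = 0.4582

0.4582


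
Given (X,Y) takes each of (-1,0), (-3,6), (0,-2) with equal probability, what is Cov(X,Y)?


E[X]=-4/3, E[Y]=4/3, E[XY]=-6
Cov(X,Y) = E[XY] - E[X]E[Y] = -6 + 4/3*4/3 = -38/9

-38/9


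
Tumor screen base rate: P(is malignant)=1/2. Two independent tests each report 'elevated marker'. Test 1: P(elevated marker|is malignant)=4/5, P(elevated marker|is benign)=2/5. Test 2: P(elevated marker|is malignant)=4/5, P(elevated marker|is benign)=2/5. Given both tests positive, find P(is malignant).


After test 1: P(+) = 4/5*1/2 + 2/5*1/2 = 3/5
P(B|+) = (2/5)/(3/5) = 2/3
After test 2 (use post1 as new prior): P(+) = 4/5*2/3 + 2/5*1/3 = 2/3
P(B|+,+) = (8/15)/(2/3) = 4/5

4/5


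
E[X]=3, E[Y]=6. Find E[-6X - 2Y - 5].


E[-6X - 2Y - 5] = -6*E[X] - 2*E[Y] - 5
= (-6)*(3) + (-2)*(6) + (-5)
= -18 - 12 - 5 = -35

-35


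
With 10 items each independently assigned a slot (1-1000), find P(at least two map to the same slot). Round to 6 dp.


P(all different) = prod((1000-i)/1000 for i=0..9) = 0.955861
P(at least one match) = 1 - 0.955861 = 0.044139

0.044139


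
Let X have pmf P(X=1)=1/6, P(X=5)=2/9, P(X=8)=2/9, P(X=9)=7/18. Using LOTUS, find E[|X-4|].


E[|X-4|] = sum(g(x)*P(x))
= 3*1/6 + 1*2/9 + 4*2/9 + 5*7/18
= 32/9

32/9


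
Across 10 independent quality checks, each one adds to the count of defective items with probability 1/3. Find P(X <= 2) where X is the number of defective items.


P(X<=2) = P(X=0) + P(X=1) + P(X=2)
= 1024/59049 + 5120/59049 + 1280/6561
= 5888/19683

5888/19683


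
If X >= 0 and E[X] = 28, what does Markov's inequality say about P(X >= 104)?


Markov: P(X >= a) <= E[X]/a
P(X >= 104) <= 28/104 = 7/26

7/26


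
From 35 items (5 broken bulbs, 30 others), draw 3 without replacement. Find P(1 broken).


P(X=1) = C(5,1)*C(30,2) / C(35,3)
= 5*435 / 6545
= 2175/6545 = 435/1309

435/1309


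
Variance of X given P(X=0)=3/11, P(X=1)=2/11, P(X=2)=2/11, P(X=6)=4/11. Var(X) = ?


E[X] = 30/11, E[X^2] = 14
Var(X) = E[X^2] - (E[X])^2 = 14 - (30/11)^2 = 794/121

794/121


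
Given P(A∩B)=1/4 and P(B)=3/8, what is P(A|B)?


P(A|B) = P(A∩B)/P(B) = (12/48)/(18/48) = 12/18 = 2/3

2/3


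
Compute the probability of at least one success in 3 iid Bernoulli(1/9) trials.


P(at least one) = 1 - P(none)
P(none) = (1 - 1/9)^3 = (8/9)^3 = 512/729
P(at least one) = 1 - 512/729 = 217/729

217/729


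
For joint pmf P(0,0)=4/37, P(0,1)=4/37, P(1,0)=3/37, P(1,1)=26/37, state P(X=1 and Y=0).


Read from table: P(X=1, Y=0) = 3/37

3/37


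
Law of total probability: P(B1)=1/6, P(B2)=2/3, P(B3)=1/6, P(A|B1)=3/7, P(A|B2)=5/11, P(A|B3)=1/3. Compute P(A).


P(A) = P(A|B1)P(B1) + P(A|B2)P(B2) + P(A|B3)P(B3)
= 3/7*1/6 + 5/11*2/3 + 1/3*1/6
= 1/14 + 10/33 + 1/18 = 298/693

298/693


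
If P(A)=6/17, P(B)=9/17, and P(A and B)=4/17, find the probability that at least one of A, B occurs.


P(A∪B) = P(A) + P(B) - P(A∩B)
= 6/17 + 9/17 - 4/17 = 11/17

11/17


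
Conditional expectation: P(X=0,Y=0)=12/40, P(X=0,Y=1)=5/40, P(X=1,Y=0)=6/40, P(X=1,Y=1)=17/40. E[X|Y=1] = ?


P(Y=1) = 22/40
E[X|Y=1] = (0*5 + 1*17)/22 = 17/22

17/22
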